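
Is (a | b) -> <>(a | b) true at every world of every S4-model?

Tableau for the negation ~((a | b) -> <>(a | b)):
1. ~((a | b) -> <>(a | b)), u
2. a | b, u
3. ~<>(a | b), u
4. ~(a | b), u
5. ~a, u
6. ~b, u
7. b, u
Accessibility: uRu
Branch closes: b and ~b both at u.
All branches of the negation close; one closing branch shown above.

Yes, valid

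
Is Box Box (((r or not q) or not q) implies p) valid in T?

No, not valid

Tableau for the negation not Box Box (((r or not q) or not q) implies p):
1. not Box Box (((r or not q) or not q) implies p), u
2. not Box (((r or not q) or not q) implies p), v
3. not (((r or not q) or not q) implies p), w
4. (r or not q) or not q, w
5. not p, w
6. not q, w
Accessibility: uRu, uRv, vRv, vRw, wRw
The negation has an open branch (countermodel exists).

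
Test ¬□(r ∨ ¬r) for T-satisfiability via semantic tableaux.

Unsatisfiable

1. ¬□(r ∨ ¬r), w0
2. ¬(r ∨ ¬r), w1
3. ¬r, w1
4. r, w1
Accessibility: w0Rw0, w0Rw1, w1Rw1
Branch closes: r and ¬r both at w1.
Every branch closes; the branch above is one of them.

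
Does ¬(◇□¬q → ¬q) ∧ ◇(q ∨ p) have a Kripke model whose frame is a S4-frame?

1. ¬(◇□¬q → ¬q) ∧ ◇(q ∨ p), w0
2. ¬(◇□¬q → ¬q), w0
3. ◇(q ∨ p), w0
4. ◇□¬q, w0
5. q, w0
6. q ∨ p, w1
7. p, w1
8. □¬q, w2
9. ¬q, w2
Accessibility: w0Rw0, w0Rw1, w0Rw2, w1Rw1, w2Rw2

Satisfiable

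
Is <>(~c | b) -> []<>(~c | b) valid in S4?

No, not valid

Tableau for the negation ~(<>(~c | b) -> []<>(~c | b)):
1. ~(<>(~c | b) -> []<>(~c | b)), w0
2. <>(~c | b), w0
3. ~[]<>(~c | b), w0
4. ~c | b, w1
5. b, w1
6. ~<>(~c | b), w2
7. ~(~c | b), w2
8. c, w2
9. ~b, w2
Accessibility: w0Rw0, w0Rw1, w0Rw2, w1Rw1, w2Rw2
The negation has an open branch (countermodel exists).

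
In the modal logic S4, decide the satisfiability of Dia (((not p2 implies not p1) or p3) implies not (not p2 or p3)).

1. Dia (((not p2 implies not p1) or p3) implies not (not p2 or p3)), 0
2. ((not p2 implies not p1) or p3) implies not (not p2 or p3), 1
3. not (not p2 or p3), 1
4. p2, 1
5. not p3, 1
Accessibility: 0R0, 0R1, 1R1

Satisfiable (open branch found)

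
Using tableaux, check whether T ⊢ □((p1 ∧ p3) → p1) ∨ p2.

Yes, valid

Tableau for the negation ¬(□((p1 ∧ p3) → p1) ∨ p2):
1. ¬(□((p1 ∧ p3) → p1) ∨ p2), w0
2. ¬□((p1 ∧ p3) → p1), w0
3. ¬p2, w0
4. ¬((p1 ∧ p3) → p1), w1
5. p1 ∧ p3, w1
6. ¬p1, w1
7. p1, w1
8. p3, w1
Accessibility: w0Rw0, w0Rw1, w1Rw1
Branch closes: p1 and ¬p1 both at w1.
Every branch of the negation's tableau closes; the branch above is one of them.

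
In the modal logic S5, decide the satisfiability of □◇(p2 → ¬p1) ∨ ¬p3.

1. □◇(p2 → ¬p1) ∨ ¬p3, u
2. ¬p3, u   [∨-rule on 1 (branches; this branch)]
Accessibility: uRu

Satisfiable (open branch found)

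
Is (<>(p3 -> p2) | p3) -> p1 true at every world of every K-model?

Tableau for the negation ~((<>(p3 -> p2) | p3) -> p1):
1. ~((<>(p3 -> p2) | p3) -> p1), u
2. <>(p3 -> p2) | p3, u   [~->-rule on 1]
3. ~p1, u   [~->-rule on 1]
4. p3, u   [|-rule on 2 (branches; this branch)]
The negation has an open branch (countermodel exists).

Invalid (countermodel exists)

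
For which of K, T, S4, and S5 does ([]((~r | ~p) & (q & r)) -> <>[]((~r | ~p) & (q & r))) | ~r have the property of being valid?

T, S4, S5

K-tableau for the negation ~(([]((~r | ~p) & (q & r)) -> <>[]((~r | ~p) & (q & r))) | ~r):
1. ~(([]((~r | ~p) & (q & r)) -> <>[]((~r | ~p) & (q & r))) | ~r), 0
2. ~([]((~r | ~p) & (q & r)) -> <>[]((~r | ~p) & (q & r))), 0
3. r, 0
4. []((~r | ~p) & (q & r)), 0
5. ~<>[]((~r | ~p) & (q & r)), 0
Complete open branch: countermodel on a K-frame, so not valid in K.
T-tableau for the negation ~(([]((~r | ~p) & (q & r)) -> <>[]((~r | ~p) & (q & r))) | ~r):
1. ~(([]((~r | ~p) & (q & r)) -> <>[]((~r | ~p) & (q & r))) | ~r), 0
2. ~([]((~r | ~p) & (q & r)) -> <>[]((~r | ~p) & (q & r))), 0
3. r, 0
4. []((~r | ~p) & (q & r)), 0
5. ~<>[]((~r | ~p) & (q & r)), 0
6. (~r | ~p) & (q & r), 0
7. ~r | ~p, 0
8. q & r, 0
9. q, 0
10. ~[]((~r | ~p) & (q & r)), 0
11. ~p, 0
12. ~((~r | ~p) & (q & r)), 1
13. (~r | ~p) & (q & r), 1
14. ~r | ~p, 1
15. q & r, 1
16. q, 1
17. r, 1
18. ~[]((~r | ~p) & (q & r)), 1
19. ~(q & r), 1
20. ~p, 1
21. ~r, 1
Accessibility: 0R0, 0R1, 1R1
Branch closes: r and ~r both at 1.
Every branch closes (one shown): valid in T, hence also in S4, S5 (every theorem of T is a theorem of S4 and S5).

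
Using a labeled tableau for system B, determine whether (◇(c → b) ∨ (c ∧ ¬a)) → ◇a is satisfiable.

Yes, satisfiable

1. (◇(c → b) ∨ (c ∧ ¬a)) → ◇a, u
2. ◇a, u
3. a, v
Accessibility: uRu, uRv, vRu, vRv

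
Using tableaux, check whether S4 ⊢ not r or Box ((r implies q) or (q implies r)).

Yes, valid

Tableau for the negation not (not r or Box ((r implies q) or (q implies r))):
1. not (not r or Box ((r implies q) or (q implies r))), u
2. r, u
3. not Box ((r implies q) or (q implies r)), u
4. not ((r implies q) or (q implies r)), v
5. not (r implies q), v
6. not (q implies r), v
7. r, v
8. not q, v
9. q, v
10. not r, v
Accessibility: uRu, uRv, vRv
Branch closes: q and not q both at v.
All branches of the negation close; one closing branch shown above.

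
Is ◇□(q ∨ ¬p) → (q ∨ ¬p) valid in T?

No, not valid

Tableau for the negation ¬(◇□(q ∨ ¬p) → (q ∨ ¬p)):
1. ¬(◇□(q ∨ ¬p) → (q ∨ ¬p)), u
2. ◇□(q ∨ ¬p), u   [¬→-rule on 1]
3. ¬(q ∨ ¬p), u   [¬→-rule on 1]
4. ¬q, u   [¬∨-rule on 3]
5. p, u   [¬∨-rule on 3]
6. □(q ∨ ¬p), v   [◇-rule on 2: fresh world v, uRv]
7. q ∨ ¬p, v   [□-rule on 6 via vRv]
8. ¬p, v   [∨-rule on 7 (branches; this branch)]
Accessibility: uRu, uRv, vRv
The negation has an open branch (countermodel exists).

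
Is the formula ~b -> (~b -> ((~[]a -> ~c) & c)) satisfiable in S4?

Satisfiable (open branch found)

1. ~b -> (~b -> ((~[]a -> ~c) & c)), 0
2. ~b -> ((~[]a -> ~c) & c), 0   [->-rule on 1 (branches; this branch)]
3. (~[]a -> ~c) & c, 0   [->-rule on 2 (branches; this branch)]
4. ~[]a -> ~c, 0   [&-rule on 3]
5. c, 0   [&-rule on 3]
6. []a, 0   [->-rule on 4 (branches; this branch)]
7. a, 0   [[]-rule on 6 via 0R0]
Accessibility: 0R0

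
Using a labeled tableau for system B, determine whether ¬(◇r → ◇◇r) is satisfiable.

Unsatisfiable (every branch closes)

1. ¬(◇r → ◇◇r), u
2. ◇r, u
3. ¬◇◇r, u
4. ¬◇r, u
5. ¬r, u
6. r, v
7. ¬◇r, v
8. ¬r, v
Accessibility: uRu, uRv, vRu, vRv
Branch closes: r and ¬r both at v.
Every branch closes; the branch above is one of them.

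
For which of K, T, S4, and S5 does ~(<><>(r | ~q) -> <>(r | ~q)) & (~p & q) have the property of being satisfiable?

K, T

S4-tableau for the formula:
1. ~(<><>(r | ~q) -> <>(r | ~q)) & (~p & q), 0
2. ~(<><>(r | ~q) -> <>(r | ~q)), 0
3. ~p & q, 0
4. <><>(r | ~q), 0
5. ~<>(r | ~q), 0
6. ~p, 0
7. q, 0
8. ~(r | ~q), 0
9. ~r, 0
10. <>(r | ~q), 1
11. ~(r | ~q), 1
12. ~r, 1
13. q, 1
14. r | ~q, 2
15. ~(r | ~q), 2
16. ~r, 2
17. q, 2
18. ~q, 2
Accessibility: 0R0, 0R1, 0R2, 1R1, 1R2, 2R2
Branch closes: q and ~q both at 2.
Every branch closes (one shown): unsatisfiable in S4, hence also in S5 (every S5-frame is an S4-frame).
T-tableau for the formula:
1. ~(<><>(r | ~q) -> <>(r | ~q)) & (~p & q), 0
2. ~(<><>(r | ~q) -> <>(r | ~q)), 0
3. ~p & q, 0
4. <><>(r | ~q), 0
5. ~<>(r | ~q), 0
6. ~p, 0
7. q, 0
8. ~(r | ~q), 0
9. ~r, 0
10. <>(r | ~q), 1
11. ~(r | ~q), 1
12. ~r, 1
13. q, 1
14. r | ~q, 2
15. ~q, 2
Accessibility: 0R0, 0R1, 1R1, 1R2, 2R2
Complete open branch: satisfiable in T, hence also in K (this T-model is also a K-model).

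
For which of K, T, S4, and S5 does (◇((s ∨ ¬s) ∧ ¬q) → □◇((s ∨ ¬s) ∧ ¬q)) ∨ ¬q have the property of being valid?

S5

S5-tableau for the negation ¬((◇((s ∨ ¬s) ∧ ¬q) → □◇((s ∨ ¬s) ∧ ¬q)) ∨ ¬q):
1. ¬((◇((s ∨ ¬s) ∧ ¬q) → □◇((s ∨ ¬s) ∧ ¬q)) ∨ ¬q), 0
2. ¬(◇((s ∨ ¬s) ∧ ¬q) → □◇((s ∨ ¬s) ∧ ¬q)), 0   [¬∨-rule on 1]
3. q, 0   [¬∨-rule on 1]
4. ◇((s ∨ ¬s) ∧ ¬q), 0   [¬→-rule on 2]
5. ¬□◇((s ∨ ¬s) ∧ ¬q), 0   [¬→-rule on 2]
6. (s ∨ ¬s) ∧ ¬q, 1   [◇-rule on 4: fresh world 1, 0R1]
7. s ∨ ¬s, 1   [∧-rule on 6]
8. ¬q, 1   [∧-rule on 6]
9. ¬s, 1   [∨-rule on 7 (branches; this branch)]
10. ¬◇((s ∨ ¬s) ∧ ¬q), 2   [¬□-rule on 5: fresh world 2, 0R2]
11. ¬((s ∨ ¬s) ∧ ¬q), 0   [¬◇-rule on 10 via 2R0]
12. ¬((s ∨ ¬s) ∧ ¬q), 1   [¬◇-rule on 10 via 2R1]
13. ¬((s ∨ ¬s) ∧ ¬q), 2   [¬◇-rule on 10 via 2R2]
14. ¬(s ∨ ¬s), 1   [¬∧-rule on 12 (branches; this branch)]
15. s, 1   [¬∨-rule on 14]
Accessibility: 0R0, 0R1, 0R2, 1R0, 1R1, 1R2, 2R0, 2R1, 2R2
Branch closes: s and ¬s both at 1.
Every branch closes (one shown): valid in S5.
S4-tableau for the negation ¬((◇((s ∨ ¬s) ∧ ¬q) → □◇((s ∨ ¬s) ∧ ¬q)) ∨ ¬q):
1. ¬((◇((s ∨ ¬s) ∧ ¬q) → □◇((s ∨ ¬s) ∧ ¬q)) ∨ ¬q), 0
2. ¬(◇((s ∨ ¬s) ∧ ¬q) → □◇((s ∨ ¬s) ∧ ¬q)), 0   [¬∨-rule on 1]
3. q, 0   [¬∨-rule on 1]
4. ◇((s ∨ ¬s) ∧ ¬q), 0   [¬→-rule on 2]
5. ¬□◇((s ∨ ¬s) ∧ ¬q), 0   [¬→-rule on 2]
6. (s ∨ ¬s) ∧ ¬q, 1   [◇-rule on 4: fresh world 1, 0R1]
7. s ∨ ¬s, 1   [∧-rule on 6]
8. ¬q, 1   [∧-rule on 6]
9. ¬s, 1   [∨-rule on 7 (branches; this branch)]
10. ¬◇((s ∨ ¬s) ∧ ¬q), 2   [¬□-rule on 5: fresh world 2, 0R2]
11. ¬((s ∨ ¬s) ∧ ¬q), 2   [¬◇-rule on 10 via 2R2]
12. q, 2   [¬∧-rule on 11 (branches; this branch)]
Accessibility: 0R0, 0R1, 0R2, 1R1, 2R2
Complete open branch: countermodel on an S4-frame, so not valid in S4, nor in K, T (the same frame is also a K-frame and a T-frame).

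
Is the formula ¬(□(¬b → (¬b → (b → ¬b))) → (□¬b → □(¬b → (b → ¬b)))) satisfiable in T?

1. ¬(□(¬b → (¬b → (b → ¬b))) → (□¬b → □(¬b → (b → ¬b)))), w0
2. □(¬b → (¬b → (b → ¬b))), w0
3. ¬(□¬b → □(¬b → (b → ¬b))), w0
4. □¬b, w0
5. ¬□(¬b → (b → ¬b)), w0
6. ¬b → (¬b → (b → ¬b)), w0
7. ¬b, w0
8. ¬b → (b → ¬b), w0
9. b → ¬b, w0
10. ¬(¬b → (b → ¬b)), w1
11. ¬b, w1
12. ¬(b → ¬b), w1
13. b, w1
Accessibility: w0Rw0, w0Rw1, w1Rw1
Branch closes: b and ¬b both at w1.
(One branch shown.) All branches close.

Unsatisfiable (every branch closes)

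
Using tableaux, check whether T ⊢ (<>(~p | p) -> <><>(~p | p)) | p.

Tableau for the negation ~((<>(~p | p) -> <><>(~p | p)) | p):
1. ~((<>(~p | p) -> <><>(~p | p)) | p), 0
2. ~(<>(~p | p) -> <><>(~p | p)), 0   [~|-rule on 1]
3. ~p, 0   [~|-rule on 1]
4. <>(~p | p), 0   [~->-rule on 2]
5. ~<><>(~p | p), 0   [~->-rule on 2]
6. ~<>(~p | p), 0   [~<>-rule on 5 via 0R0]
7. ~(~p | p), 0   [~<>-rule on 6 via 0R0]
8. p, 0   [~|-rule on 7]
Accessibility: 0R0
Branch closes: p and ~p both at 0.
Every branch of the negation's tableau closes; the branch above is one of them.

Valid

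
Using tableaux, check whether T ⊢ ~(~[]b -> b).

Tableau for the negation ~[]b -> b:
1. ~[]b -> b, 0
2. b, 0   [->-rule on 1 (branches; this branch)]
Accessibility: 0R0
The negation has an open branch (countermodel exists).

Invalid (countermodel exists)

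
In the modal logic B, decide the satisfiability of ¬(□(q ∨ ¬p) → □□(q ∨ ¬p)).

1. ¬(□(q ∨ ¬p) → □□(q ∨ ¬p)), 0
2. □(q ∨ ¬p), 0
3. ¬□□(q ∨ ¬p), 0
4. q ∨ ¬p, 0
5. ¬p, 0
6. ¬□(q ∨ ¬p), 1
7. q ∨ ¬p, 1
8. ¬p, 1
9. ¬(q ∨ ¬p), 2
10. ¬q, 2
11. p, 2
Accessibility: 0R0, 0R1, 1R0, 1R1, 1R2, 2R1, 2R2

Satisfiable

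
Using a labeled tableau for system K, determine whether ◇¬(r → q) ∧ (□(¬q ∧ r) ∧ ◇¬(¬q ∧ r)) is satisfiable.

1. ◇¬(r → q) ∧ (□(¬q ∧ r) ∧ ◇¬(¬q ∧ r)), u
2. ◇¬(r → q), u   [∧-rule on 1]
3. □(¬q ∧ r) ∧ ◇¬(¬q ∧ r), u   [∧-rule on 1]
4. □(¬q ∧ r), u   [∧-rule on 3]
5. ◇¬(¬q ∧ r), u   [∧-rule on 3]
6. ¬(r → q), v   [◇-rule on 2: fresh world v, uRv]
7. r, v   [¬→-rule on 6]
8. ¬q, v   [¬→-rule on 6]
9. ¬q ∧ r, v   [□-rule on 4 via uRv]
10. ¬(¬q ∧ r), w   [◇-rule on 5: fresh world w, uRw]
11. ¬q ∧ r, w   [□-rule on 4 via uRw]
12. ¬q, w   [∧-rule on 11]
13. r, w   [∧-rule on 11]
14. ¬r, w   [¬∧-rule on 10 (branches; this branch)]
Accessibility: uRv, uRw
Branch closes: r and ¬r both at w.
Every branch closes; the branch above is one of them.

Unsatisfiable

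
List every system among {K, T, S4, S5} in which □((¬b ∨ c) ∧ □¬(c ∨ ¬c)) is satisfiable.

K

K-tableau for the formula:
1. □((¬b ∨ c) ∧ □¬(c ∨ ¬c)), 0
Complete open branch: satisfiable in K.
T-tableau for the formula:
1. □((¬b ∨ c) ∧ □¬(c ∨ ¬c)), 0
2. (¬b ∨ c) ∧ □¬(c ∨ ¬c), 0
3. ¬b ∨ c, 0
4. □¬(c ∨ ¬c), 0
5. ¬(c ∨ ¬c), 0
6. ¬c, 0
7. c, 0
Accessibility: 0R0
Branch closes: c and ¬c both at 0.
Every branch closes (one shown): unsatisfiable in T, hence also in S4, S5 (every S4/S5-frame is a T-frame).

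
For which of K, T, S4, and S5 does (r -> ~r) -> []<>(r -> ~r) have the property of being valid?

S4-tableau for the negation ~((r -> ~r) -> []<>(r -> ~r)):
1. ~((r -> ~r) -> []<>(r -> ~r)), w0
2. r -> ~r, w0
3. ~[]<>(r -> ~r), w0
4. ~r, w0
5. ~<>(r -> ~r), w1
6. ~(r -> ~r), w1
7. r, w1
Accessibility: w0Rw0, w0Rw1, w1Rw1
Complete open branch: countermodel on an S4-frame, so not valid in S4, nor in K, T (the same frame is also a K-frame and a T-frame).
S5-tableau for the negation ~((r -> ~r) -> []<>(r -> ~r)):
1. ~((r -> ~r) -> []<>(r -> ~r)), w0
2. r -> ~r, w0
3. ~[]<>(r -> ~r), w0
4. ~r, w0
5. ~<>(r -> ~r), w1
6. ~(r -> ~r), w0
7. r, w0
Accessibility: w0Rw0, w0Rw1, w1Rw0, w1Rw1
Branch closes: r and ~r both at w0.
Every branch closes (one shown): valid in S5.

S5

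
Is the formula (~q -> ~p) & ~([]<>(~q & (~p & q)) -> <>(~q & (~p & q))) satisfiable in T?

Unsatisfiable (every branch closes)

1. (~q -> ~p) & ~([]<>(~q & (~p & q)) -> <>(~q & (~p & q))), w0
2. ~q -> ~p, w0
3. ~([]<>(~q & (~p & q)) -> <>(~q & (~p & q))), w0
4. []<>(~q & (~p & q)), w0
5. ~<>(~q & (~p & q)), w0
6. <>(~q & (~p & q)), w0
7. ~(~q & (~p & q)), w0
8. ~p, w0
9. ~(~p & q), w0
10. ~q, w0
11. ~q & (~p & q), w1
12. ~q, w1
13. ~p & q, w1
14. ~p, w1
15. q, w1
Accessibility: w0Rw0, w0Rw1, w1Rw1
Branch closes: q and ~q both at w1.
Every branch closes; the branch above is one of them.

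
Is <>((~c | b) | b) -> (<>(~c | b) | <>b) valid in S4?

Valid in S4

Tableau for the negation ~(<>((~c | b) | b) -> (<>(~c | b) | <>b)):
1. ~(<>((~c | b) | b) -> (<>(~c | b) | <>b)), w0
2. <>((~c | b) | b), w0
3. ~(<>(~c | b) | <>b), w0
4. ~<>(~c | b), w0
5. ~<>b, w0
6. ~(~c | b), w0
7. c, w0
8. ~b, w0
9. (~c | b) | b, w1
10. ~(~c | b), w1
11. c, w1
12. ~b, w1
13. ~c | b, w1
14. b, w1
Accessibility: w0Rw0, w0Rw1, w1Rw1
Branch closes: b and ~b both at w1.
All branches of the negation close; one closing branch shown above.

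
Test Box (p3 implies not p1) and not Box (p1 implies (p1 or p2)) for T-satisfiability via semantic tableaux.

No, unsatisfiable

1. Box (p3 implies not p1) and not Box (p1 implies (p1 or p2)), 0
2. Box (p3 implies not p1), 0
3. not Box (p1 implies (p1 or p2)), 0
4. p3 implies not p1, 0
5. not p1, 0
6. not (p1 implies (p1 or p2)), 1
7. p1, 1
8. not (p1 or p2), 1
9. not p1, 1
10. not p2, 1
Accessibility: 0R0, 0R1, 1R1
Branch closes: p1 and not p1 both at 1.
(One branch shown.) All branches close.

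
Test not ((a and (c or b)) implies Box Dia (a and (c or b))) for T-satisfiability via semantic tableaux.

1. not ((a and (c or b)) implies Box Dia (a and (c or b))), u
2. a and (c or b), u   [neg-implies-rule on 1]
3. not Box Dia (a and (c or b)), u   [neg-implies-rule on 1]
4. a, u   [and-rule on 2]
5. c or b, u   [and-rule on 2]
6. b, u   [or-rule on 5 (branches; this branch)]
7. not Dia (a and (c or b)), v   [neg-Box-rule on 3: fresh world v, uRv]
8. not (a and (c or b)), v   [neg-Dia-rule on 7 via vRv]
9. not (c or b), v   [neg-and-rule on 8 (branches; this branch)]
10. not c, v   [neg-or-rule on 9]
11. not b, v   [neg-or-rule on 9]
Accessibility: uRu, uRv, vRv

Satisfiable (open branch found)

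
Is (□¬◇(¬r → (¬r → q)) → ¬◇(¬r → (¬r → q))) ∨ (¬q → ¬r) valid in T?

Valid in T

Tableau for the negation ¬((□¬◇(¬r → (¬r → q)) → ¬◇(¬r → (¬r → q))) ∨ (¬q → ¬r)):
1. ¬((□¬◇(¬r → (¬r → q)) → ¬◇(¬r → (¬r → q))) ∨ (¬q → ¬r)), u
2. ¬(□¬◇(¬r → (¬r → q)) → ¬◇(¬r → (¬r → q))), u
3. ¬(¬q → ¬r), u
4. □¬◇(¬r → (¬r → q)), u
5. ◇(¬r → (¬r → q)), u
6. ¬q, u
7. r, u
8. ¬◇(¬r → (¬r → q)), u
9. ¬(¬r → (¬r → q)), u
10. ¬r, u
11. ¬(¬r → q), u
Accessibility: uRu
Branch closes: r and ¬r both at u.
All branches of the negation close; one closing branch shown above.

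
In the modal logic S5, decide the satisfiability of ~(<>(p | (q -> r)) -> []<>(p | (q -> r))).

1. ~(<>(p | (q -> r)) -> []<>(p | (q -> r))), w0
2. <>(p | (q -> r)), w0   [~->-rule on 1]
3. ~[]<>(p | (q -> r)), w0   [~->-rule on 1]
4. p | (q -> r), w1   [<>-rule on 2: fresh world w1, w0Rw1]
5. q -> r, w1   [|-rule on 4 (branches; this branch)]
6. r, w1   [->-rule on 5 (branches; this branch)]
7. ~<>(p | (q -> r)), w2   [~[]-rule on 3: fresh world w2, w0Rw2]
8. ~(p | (q -> r)), w0   [~<>-rule on 7 via w2Rw0]
9. ~p, w0   [~|-rule on 8]
10. ~(q -> r), w0   [~|-rule on 8]
11. q, w0   [~->-rule on 10]
12. ~r, w0   [~->-rule on 10]
13. ~(p | (q -> r)), w1   [~<>-rule on 7 via w2Rw1]
14. ~p, w1   [~|-rule on 13]
15. ~(q -> r), w1   [~|-rule on 13]
16. q, w1   [~->-rule on 15]
17. ~r, w1   [~->-rule on 15]
Accessibility: w0Rw0, w0Rw1, w0Rw2, w1Rw0, w1Rw1, w1Rw2, w2Rw0, w2Rw1, w2Rw2
Branch closes: r and ~r both at w1.
All branches of the tableau close; one closing branch shown above.

Unsatisfiable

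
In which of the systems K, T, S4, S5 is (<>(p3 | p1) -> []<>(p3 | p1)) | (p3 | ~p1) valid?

S5-tableau for the negation ~((<>(p3 | p1) -> []<>(p3 | p1)) | (p3 | ~p1)):
1. ~((<>(p3 | p1) -> []<>(p3 | p1)) | (p3 | ~p1)), w0
2. ~(<>(p3 | p1) -> []<>(p3 | p1)), w0
3. ~(p3 | ~p1), w0
4. <>(p3 | p1), w0
5. ~[]<>(p3 | p1), w0
6. ~p3, w0
7. p1, w0
8. p3 | p1, w1
9. p1, w1
10. ~<>(p3 | p1), w2
11. ~(p3 | p1), w0
12. ~p1, w0
Accessibility: w0Rw0, w0Rw1, w0Rw2, w1Rw0, w1Rw1, w1Rw2, w2Rw0, w2Rw1, w2Rw2
Branch closes: p1 and ~p1 both at w0.
Every branch closes (one shown): valid in S5.
S4-tableau for the negation ~((<>(p3 | p1) -> []<>(p3 | p1)) | (p3 | ~p1)):
1. ~((<>(p3 | p1) -> []<>(p3 | p1)) | (p3 | ~p1)), w0
2. ~(<>(p3 | p1) -> []<>(p3 | p1)), w0
3. ~(p3 | ~p1), w0
4. <>(p3 | p1), w0
5. ~[]<>(p3 | p1), w0
6. ~p3, w0
7. p1, w0
8. p3 | p1, w1
9. p1, w1
10. ~<>(p3 | p1), w2
11. ~(p3 | p1), w2
12. ~p3, w2
13. ~p1, w2
Accessibility: w0Rw0, w0Rw1, w0Rw2, w1Rw1, w2Rw2
Complete open branch: countermodel on an S4-frame, so not valid in S4, nor in K, T (the same frame is also a K-frame and a T-frame).

S5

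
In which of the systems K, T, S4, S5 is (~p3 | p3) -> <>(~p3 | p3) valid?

T-tableau for the negation ~((~p3 | p3) -> <>(~p3 | p3)):
1. ~((~p3 | p3) -> <>(~p3 | p3)), u
2. ~p3 | p3, u
3. ~<>(~p3 | p3), u
4. ~(~p3 | p3), u
5. p3, u
6. ~p3, u
Accessibility: uRu
Branch closes: p3 and ~p3 both at u.
Every branch closes (one shown): valid in T, hence also in S4, S5 (every theorem of T is a theorem of S4 and S5).
K-tableau for the negation ~((~p3 | p3) -> <>(~p3 | p3)):
1. ~((~p3 | p3) -> <>(~p3 | p3)), u
2. ~p3 | p3, u
3. ~<>(~p3 | p3), u
4. p3, u
Complete open branch: countermodel on a K-frame, so not valid in K.

T, S4, S5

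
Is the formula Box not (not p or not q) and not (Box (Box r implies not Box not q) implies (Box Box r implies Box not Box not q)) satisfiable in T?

1. Box not (not p or not q) and not (Box (Box r implies not Box not q) implies (Box Box r implies Box not Box not q)), w0
2. Box not (not p or not q), w0
3. not (Box (Box r implies not Box not q) implies (Box Box r implies Box not Box not q)), w0
4. Box (Box r implies not Box not q), w0
5. not (Box Box r implies Box not Box not q), w0
6. Box Box r, w0
7. not Box not Box not q, w0
8. not (not p or not q), w0
9. p, w0
10. q, w0
11. Box r implies not Box not q, w0
12. Box r, w0
13. r, w0
14. not Box not q, w0
15. Box not q, w1
16. not (not p or not q), w1
17. p, w1
18. q, w1
19. Box r implies not Box not q, w1
20. Box r, w1
21. r, w1
22. not q, w1
Accessibility: w0Rw0, w0Rw1, w1Rw1
Branch closes: q and not q both at w1.
(One branch shown.) All branches close.

No, unsatisfiable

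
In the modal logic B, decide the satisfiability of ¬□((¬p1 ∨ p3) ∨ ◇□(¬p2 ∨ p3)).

1. ¬□((¬p1 ∨ p3) ∨ ◇□(¬p2 ∨ p3)), 0
2. ¬((¬p1 ∨ p3) ∨ ◇□(¬p2 ∨ p3)), 1   [¬□-rule on 1: fresh world 1, 0R1]
3. ¬(¬p1 ∨ p3), 1   [¬∨-rule on 2]
4. ¬◇□(¬p2 ∨ p3), 1   [¬∨-rule on 2]
5. p1, 1   [¬∨-rule on 3]
6. ¬p3, 1   [¬∨-rule on 3]
7. ¬□(¬p2 ∨ p3), 0   [¬◇-rule on 4 via 1R0]
8. ¬□(¬p2 ∨ p3), 1   [¬◇-rule on 4 via 1R1]
9. ¬(¬p2 ∨ p3), 2   [¬□-rule on 7: fresh world 2, 0R2]
10. p2, 2   [¬∨-rule on 9]
11. ¬p3, 2   [¬∨-rule on 9]
12. ¬(¬p2 ∨ p3), 3   [¬□-rule on 8: fresh world 3, 1R3]
13. p2, 3   [¬∨-rule on 12]
14. ¬p3, 3   [¬∨-rule on 12]
15. ¬□(¬p2 ∨ p3), 3   [¬◇-rule on 4 via 1R3]
16. ¬(¬p2 ∨ p3), 4   [¬□-rule on 15: fresh world 4, 3R4]
17. p2, 4   [¬∨-rule on 16]
18. ¬p3, 4   [¬∨-rule on 16]
Accessibility: 0R0, 0R1, 0R2, 1R0, 1R1, 1R3, 2R0, 2R2, 3R1, 3R3, 3R4, 4R3, 4R4

Satisfiable (open branch found)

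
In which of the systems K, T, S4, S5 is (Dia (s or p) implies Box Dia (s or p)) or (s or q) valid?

S4-tableau for the negation not ((Dia (s or p) implies Box Dia (s or p)) or (s or q)):
1. not ((Dia (s or p) implies Box Dia (s or p)) or (s or q)), u
2. not (Dia (s or p) implies Box Dia (s or p)), u
3. not (s or q), u
4. Dia (s or p), u
5. not Box Dia (s or p), u
6. not s, u
7. not q, u
8. s or p, v
9. p, v
10. not Dia (s or p), w
11. not (s or p), w
12. not s, w
13. not p, w
Accessibility: uRu, uRv, uRw, vRv, wRw
Complete open branch: countermodel on an S4-frame, so not valid in S4, nor in K, T (the same frame is also a K-frame and a T-frame).
S5-tableau for the negation not ((Dia (s or p) implies Box Dia (s or p)) or (s or q)):
1. not ((Dia (s or p) implies Box Dia (s or p)) or (s or q)), u
2. not (Dia (s or p) implies Box Dia (s or p)), u
3. not (s or q), u
4. Dia (s or p), u
5. not Box Dia (s or p), u
6. not s, u
7. not q, u
8. s or p, v
9. p, v
10. not Dia (s or p), w
11. not (s or p), u
12. not p, u
13. not (s or p), v
14. not s, v
15. not p, v
Accessibility: uRu, uRv, uRw, vRu, vRv, vRw, wRu, wRv, wRw
Branch closes: p and not p both at v.
Every branch closes (one shown): valid in S5.

S5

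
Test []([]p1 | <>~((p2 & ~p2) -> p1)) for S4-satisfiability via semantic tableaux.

1. []([]p1 | <>~((p2 & ~p2) -> p1)), w0
2. []p1 | <>~((p2 & ~p2) -> p1), w0
3. []p1, w0
4. p1, w0
Accessibility: w0Rw0

Satisfiable (open branch found)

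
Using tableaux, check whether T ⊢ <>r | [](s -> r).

Tableau for the negation ~(<>r | [](s -> r)):
1. ~(<>r | [](s -> r)), w0
2. ~<>r, w0   [~|-rule on 1]
3. ~[](s -> r), w0   [~|-rule on 1]
4. ~r, w0   [~<>-rule on 2 via w0Rw0]
5. ~(s -> r), w1   [~[]-rule on 3: fresh world w1, w0Rw1]
6. s, w1   [~->-rule on 5]
7. ~r, w1   [~->-rule on 5]
Accessibility: w0Rw0, w0Rw1, w1Rw1
The negation has an open branch (countermodel exists).

Invalid (countermodel exists)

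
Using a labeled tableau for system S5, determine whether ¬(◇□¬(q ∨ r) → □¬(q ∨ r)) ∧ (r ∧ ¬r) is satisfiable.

1. ¬(◇□¬(q ∨ r) → □¬(q ∨ r)) ∧ (r ∧ ¬r), 0
2. ¬(◇□¬(q ∨ r) → □¬(q ∨ r)), 0   [∧-rule on 1]
3. r ∧ ¬r, 0   [∧-rule on 1]
4. ◇□¬(q ∨ r), 0   [¬→-rule on 2]
5. ¬□¬(q ∨ r), 0   [¬→-rule on 2]
6. r, 0   [∧-rule on 3]
7. ¬r, 0   [∧-rule on 3]
Accessibility: 0R0
Branch closes: r and ¬r both at 0.
All branches of the tableau close; one closing branch shown above.

No, unsatisfiable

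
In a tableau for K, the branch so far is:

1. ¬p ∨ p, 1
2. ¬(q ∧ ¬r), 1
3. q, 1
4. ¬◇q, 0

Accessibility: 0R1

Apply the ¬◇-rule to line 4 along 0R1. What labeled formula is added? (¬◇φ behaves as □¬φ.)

¬◇φ behaves as □¬φ: propagate the negated body to each accessible world.

¬q, 1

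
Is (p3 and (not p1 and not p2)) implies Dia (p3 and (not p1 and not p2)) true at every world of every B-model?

Tableau for the negation not ((p3 and (not p1 and not p2)) implies Dia (p3 and (not p1 and not p2))):
1. not ((p3 and (not p1 and not p2)) implies Dia (p3 and (not p1 and not p2))), w0
2. p3 and (not p1 and not p2), w0   [neg-implies-rule on 1]
3. not Dia (p3 and (not p1 and not p2)), w0   [neg-implies-rule on 1]
4. p3, w0   [and-rule on 2]
5. not p1 and not p2, w0   [and-rule on 2]
6. not p1, w0   [and-rule on 5]
7. not p2, w0   [and-rule on 5]
8. not (p3 and (not p1 and not p2)), w0   [neg-Dia-rule on 3 via w0Rw0]
9. not (not p1 and not p2), w0   [neg-and-rule on 8 (branches; this branch)]
10. p2, w0   [neg-and-rule on 9 (branches; this branch)]
Accessibility: w0Rw0
Branch closes: p2 and not p2 both at w0.
Every branch of the negation's tableau closes; the branch above is one of them.

Yes, valid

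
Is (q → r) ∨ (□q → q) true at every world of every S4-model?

Tableau for the negation ¬((q → r) ∨ (□q → q)):
1. ¬((q → r) ∨ (□q → q)), u
2. ¬(q → r), u   [¬∨-rule on 1]
3. ¬(□q → q), u   [¬∨-rule on 1]
4. q, u   [¬→-rule on 2]
5. ¬r, u   [¬→-rule on 2]
6. □q, u   [¬→-rule on 3]
7. ¬q, u   [¬→-rule on 3]
Accessibility: uRu
Branch closes: q and ¬q both at u.
All branches of the negation close; one closing branch shown above.

Valid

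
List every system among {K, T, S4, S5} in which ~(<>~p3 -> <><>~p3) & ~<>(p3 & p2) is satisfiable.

K

K-tableau for the formula:
1. ~(<>~p3 -> <><>~p3) & ~<>(p3 & p2), u
2. ~(<>~p3 -> <><>~p3), u
3. ~<>(p3 & p2), u
4. <>~p3, u
5. ~<><>~p3, u
6. ~p3, v
7. ~(p3 & p2), v
8. ~<>~p3, v
9. ~p2, v
Accessibility: uRv
Complete open branch: satisfiable in K.
T-tableau for the formula:
1. ~(<>~p3 -> <><>~p3) & ~<>(p3 & p2), u
2. ~(<>~p3 -> <><>~p3), u
3. ~<>(p3 & p2), u
4. <>~p3, u
5. ~<><>~p3, u
6. ~(p3 & p2), u
7. ~<>~p3, u
8. p3, u
9. ~p2, u
10. ~p3, v
11. ~(p3 & p2), v
12. ~<>~p3, v
13. p3, v
Accessibility: uRu, uRv, vRv
Branch closes: p3 and ~p3 both at v.
Every branch closes (one shown): unsatisfiable in T, hence also in S4, S5 (every S4/S5-frame is a T-frame).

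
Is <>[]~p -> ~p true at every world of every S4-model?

Tableau for the negation ~(<>[]~p -> ~p):
1. ~(<>[]~p -> ~p), u
2. <>[]~p, u
3. p, u
4. []~p, v
5. ~p, v
Accessibility: uRu, uRv, vRv
The negation has an open branch (countermodel exists).

No, not valid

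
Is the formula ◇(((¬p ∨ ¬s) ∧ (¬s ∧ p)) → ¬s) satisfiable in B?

1. ◇(((¬p ∨ ¬s) ∧ (¬s ∧ p)) → ¬s), w0
2. ((¬p ∨ ¬s) ∧ (¬s ∧ p)) → ¬s, w1   [◇-rule on 1: fresh world w1, w0Rw1]
3. ¬s, w1   [→-rule on 2 (branches; this branch)]
Accessibility: w0Rw0, w0Rw1, w1Rw0, w1Rw1

Satisfiable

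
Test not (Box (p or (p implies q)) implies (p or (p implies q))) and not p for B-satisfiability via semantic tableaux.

Unsatisfiable

1. not (Box (p or (p implies q)) implies (p or (p implies q))) and not p, 0
2. not (Box (p or (p implies q)) implies (p or (p implies q))), 0
3. not p, 0
4. Box (p or (p implies q)), 0
5. not (p or (p implies q)), 0
6. not (p implies q), 0
7. p, 0
8. not q, 0
Accessibility: 0R0
Branch closes: p and not p both at 0.
Every branch closes; the branch above is one of them.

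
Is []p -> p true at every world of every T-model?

Tableau for the negation ~([]p -> p):
1. ~([]p -> p), w0
2. []p, w0   [~->-rule on 1]
3. ~p, w0   [~->-rule on 1]
4. p, w0   [[]-rule on 2 via w0Rw0]
Accessibility: w0Rw0
Branch closes: p and ~p both at w0.
All branches of the negation close; one closing branch shown above.

Valid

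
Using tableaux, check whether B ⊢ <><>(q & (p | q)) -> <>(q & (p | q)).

No, not valid

Tableau for the negation ~(<><>(q & (p | q)) -> <>(q & (p | q))):
1. ~(<><>(q & (p | q)) -> <>(q & (p | q))), w0
2. <><>(q & (p | q)), w0
3. ~<>(q & (p | q)), w0
4. ~(q & (p | q)), w0
5. ~(p | q), w0
6. ~p, w0
7. ~q, w0
8. <>(q & (p | q)), w1
9. ~(q & (p | q)), w1
10. ~(p | q), w1
11. ~p, w1
12. ~q, w1
13. q & (p | q), w2
14. q, w2
15. p | q, w2
Accessibility: w0Rw0, w0Rw1, w1Rw0, w1Rw1, w1Rw2, w2Rw1, w2Rw2
The negation has an open branch (countermodel exists).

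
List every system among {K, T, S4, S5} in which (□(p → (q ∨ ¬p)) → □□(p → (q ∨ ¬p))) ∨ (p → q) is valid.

K-tableau for the negation ¬((□(p → (q ∨ ¬p)) → □□(p → (q ∨ ¬p))) ∨ (p → q)):
1. ¬((□(p → (q ∨ ¬p)) → □□(p → (q ∨ ¬p))) ∨ (p → q)), u
2. ¬(□(p → (q ∨ ¬p)) → □□(p → (q ∨ ¬p))), u   [¬∨-rule on 1]
3. ¬(p → q), u   [¬∨-rule on 1]
4. □(p → (q ∨ ¬p)), u   [¬→-rule on 2]
5. ¬□□(p → (q ∨ ¬p)), u   [¬→-rule on 2]
6. p, u   [¬→-rule on 3]
7. ¬q, u   [¬→-rule on 3]
8. ¬□(p → (q ∨ ¬p)), v   [¬□-rule on 5: fresh world v, uRv]
9. p → (q ∨ ¬p), v   [□-rule on 4 via uRv]
10. q ∨ ¬p, v   [→-rule on 9 (branches; this branch)]
11. ¬p, v   [∨-rule on 10 (branches; this branch)]
12. ¬(p → (q ∨ ¬p)), w   [¬□-rule on 8: fresh world w, vRw]
13. p, w   [¬→-rule on 12]
14. ¬(q ∨ ¬p), w   [¬→-rule on 12]
15. ¬q, w   [¬∨-rule on 14]
Accessibility: uRv, vRw
Complete open branch: countermodel on a K-frame, so not valid in K.
T-tableau for the negation ¬((□(p → (q ∨ ¬p)) → □□(p → (q ∨ ¬p))) ∨ (p → q)):
1. ¬((□(p → (q ∨ ¬p)) → □□(p → (q ∨ ¬p))) ∨ (p → q)), u
2. ¬(□(p → (q ∨ ¬p)) → □□(p → (q ∨ ¬p))), u   [¬∨-rule on 1]
3. ¬(p → q), u   [¬∨-rule on 1]
4. □(p → (q ∨ ¬p)), u   [¬→-rule on 2]
5. ¬□□(p → (q ∨ ¬p)), u   [¬→-rule on 2]
6. p, u   [¬→-rule on 3]
7. ¬q, u   [¬→-rule on 3]
8. p → (q ∨ ¬p), u   [□-rule on 4 via uRu]
9. q ∨ ¬p, u   [→-rule on 8 (branches; this branch)]
10. ¬p, u   [∨-rule on 9 (branches; this branch)]
Accessibility: uRu
Branch closes: p and ¬p both at u.
Every branch closes (one shown): valid in T, hence also in S4, S5 (every theorem of T is a theorem of S4 and S5).

T, S4, S5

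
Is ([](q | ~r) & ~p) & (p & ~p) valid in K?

Tableau for the negation ~(([](q | ~r) & ~p) & (p & ~p)):
1. ~(([](q | ~r) & ~p) & (p & ~p)), 0
2. ~(p & ~p), 0
3. p, 0
The negation has an open branch (countermodel exists).

Not valid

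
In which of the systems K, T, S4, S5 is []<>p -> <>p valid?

T-tableau for the negation ~([]<>p -> <>p):
1. ~([]<>p -> <>p), u
2. []<>p, u   [~->-rule on 1]
3. ~<>p, u   [~->-rule on 1]
4. <>p, u   [[]-rule on 2 via uRu]
5. ~p, u   [~<>-rule on 3 via uRu]
6. p, v   [<>-rule on 4: fresh world v, uRv]
7. <>p, v   [[]-rule on 2 via uRv]
8. ~p, v   [~<>-rule on 3 via uRv]
Accessibility: uRu, uRv, vRv
Branch closes: p and ~p both at v.
Every branch closes (one shown): valid in T, hence also in S4, S5 (every theorem of T is a theorem of S4 and S5).
K-tableau for the negation ~([]<>p -> <>p):
1. ~([]<>p -> <>p), u
2. []<>p, u   [~->-rule on 1]
3. ~<>p, u   [~->-rule on 1]
Complete open branch: countermodel on a K-frame, so not valid in K.

T, S4, S5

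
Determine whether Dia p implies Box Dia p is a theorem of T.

Tableau for the negation not (Dia p implies Box Dia p):
1. not (Dia p implies Box Dia p), 0
2. Dia p, 0
3. not Box Dia p, 0
4. p, 1
5. not Dia p, 2
6. not p, 2
Accessibility: 0R0, 0R1, 0R2, 1R1, 2R2
The negation has an open branch (countermodel exists).

Not valid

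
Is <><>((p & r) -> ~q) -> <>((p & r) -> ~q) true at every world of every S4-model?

Tableau for the negation ~(<><>((p & r) -> ~q) -> <>((p & r) -> ~q)):
1. ~(<><>((p & r) -> ~q) -> <>((p & r) -> ~q)), w0
2. <><>((p & r) -> ~q), w0   [~->-rule on 1]
3. ~<>((p & r) -> ~q), w0   [~->-rule on 1]
4. ~((p & r) -> ~q), w0   [~<>-rule on 3 via w0Rw0]
5. p & r, w0   [~->-rule on 4]
6. q, w0   [~->-rule on 4]
7. p, w0   [&-rule on 5]
8. r, w0   [&-rule on 5]
9. <>((p & r) -> ~q), w1   [<>-rule on 2: fresh world w1, w0Rw1]
10. ~((p & r) -> ~q), w1   [~<>-rule on 3 via w0Rw1]
11. p & r, w1   [~->-rule on 10]
12. q, w1   [~->-rule on 10]
13. p, w1   [&-rule on 11]
14. r, w1   [&-rule on 11]
15. (p & r) -> ~q, w2   [<>-rule on 9: fresh world w2, w1Rw2]
16. ~((p & r) -> ~q), w2   [~<>-rule on 3 via w0Rw2]
17. p & r, w2   [~->-rule on 16]
18. q, w2   [~->-rule on 16]
19. p, w2   [&-rule on 17]
20. r, w2   [&-rule on 17]
21. ~(p & r), w2   [->-rule on 15 (branches; this branch)]
22. ~r, w2   [~&-rule on 21 (branches; this branch)]
Accessibility: w0Rw0, w0Rw1, w0Rw2, w1Rw1, w1Rw2, w2Rw2
Branch closes: r and ~r both at w2.
Every branch of the negation's tableau closes; the branch above is one of them.

Valid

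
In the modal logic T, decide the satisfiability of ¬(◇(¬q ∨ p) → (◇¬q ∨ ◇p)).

Unsatisfiable

1. ¬(◇(¬q ∨ p) → (◇¬q ∨ ◇p)), 0
2. ◇(¬q ∨ p), 0
3. ¬(◇¬q ∨ ◇p), 0
4. ¬◇¬q, 0
5. ¬◇p, 0
6. q, 0
7. ¬p, 0
8. ¬q ∨ p, 1
9. q, 1
10. ¬p, 1
11. p, 1
Accessibility: 0R0, 0R1, 1R1
Branch closes: p and ¬p both at 1.
All branches of the tableau close; one closing branch shown above.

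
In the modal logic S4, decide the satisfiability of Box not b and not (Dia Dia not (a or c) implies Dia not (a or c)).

1. Box not b and not (Dia Dia not (a or c) implies Dia not (a or c)), u
2. Box not b, u   [and-rule on 1]
3. not (Dia Dia not (a or c) implies Dia not (a or c)), u   [and-rule on 1]
4. Dia Dia not (a or c), u   [neg-implies-rule on 3]
5. not Dia not (a or c), u   [neg-implies-rule on 3]
6. not b, u   [Box-rule on 2 via uRu]
7. a or c, u   [neg-Dia-rule on 5 via uRu]
8. c, u   [or-rule on 7 (branches; this branch)]
9. Dia not (a or c), v   [Dia-rule on 4: fresh world v, uRv]
10. not b, v   [Box-rule on 2 via uRv]
11. a or c, v   [neg-Dia-rule on 5 via uRv]
12. c, v   [or-rule on 11 (branches; this branch)]
13. not (a or c), w   [Dia-rule on 9: fresh world w, vRw]
14. not a, w   [neg-or-rule on 13]
15. not c, w   [neg-or-rule on 13]
16. not b, w   [Box-rule on 2 via uRw]
17. a or c, w   [neg-Dia-rule on 5 via uRw]
18. c, w   [or-rule on 17 (branches; this branch)]
Accessibility: uRu, uRv, uRw, vRv, vRw, wRw
Branch closes: c and not c both at w.
(One branch shown.) All branches close.

No, unsatisfiable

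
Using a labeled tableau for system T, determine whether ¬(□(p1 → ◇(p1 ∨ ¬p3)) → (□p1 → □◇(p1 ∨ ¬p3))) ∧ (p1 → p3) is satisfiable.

No, unsatisfiable

1. ¬(□(p1 → ◇(p1 ∨ ¬p3)) → (□p1 → □◇(p1 ∨ ¬p3))) ∧ (p1 → p3), 0
2. ¬(□(p1 → ◇(p1 ∨ ¬p3)) → (□p1 → □◇(p1 ∨ ¬p3))), 0
3. p1 → p3, 0
4. □(p1 → ◇(p1 ∨ ¬p3)), 0
5. ¬(□p1 → □◇(p1 ∨ ¬p3)), 0
6. □p1, 0
7. ¬□◇(p1 ∨ ¬p3), 0
8. p1 → ◇(p1 ∨ ¬p3), 0
9. p1, 0
10. p3, 0
11. ◇(p1 ∨ ¬p3), 0
12. ¬◇(p1 ∨ ¬p3), 1
13. p1 → ◇(p1 ∨ ¬p3), 1
14. p1, 1
15. ¬(p1 ∨ ¬p3), 1
16. ¬p1, 1
17. p3, 1
Accessibility: 0R0, 0R1, 1R1
Branch closes: p1 and ¬p1 both at 1.
All branches of the tableau close; one closing branch shown above.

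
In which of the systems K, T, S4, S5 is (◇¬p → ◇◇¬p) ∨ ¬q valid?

T, S4, S5

T-tableau for the negation ¬((◇¬p → ◇◇¬p) ∨ ¬q):
1. ¬((◇¬p → ◇◇¬p) ∨ ¬q), 0
2. ¬(◇¬p → ◇◇¬p), 0
3. q, 0
4. ◇¬p, 0
5. ¬◇◇¬p, 0
6. ¬◇¬p, 0
7. p, 0
8. ¬p, 1
9. ¬◇¬p, 1
10. p, 1
Accessibility: 0R0, 0R1, 1R1
Branch closes: p and ¬p both at 1.
Every branch closes (one shown): valid in T, hence also in S4, S5 (every theorem of T is a theorem of S4 and S5).
K-tableau for the negation ¬((◇¬p → ◇◇¬p) ∨ ¬q):
1. ¬((◇¬p → ◇◇¬p) ∨ ¬q), 0
2. ¬(◇¬p → ◇◇¬p), 0
3. q, 0
4. ◇¬p, 0
5. ¬◇◇¬p, 0
6. ¬p, 1
7. ¬◇¬p, 1
Accessibility: 0R1
Complete open branch: countermodel on a K-frame, so not valid in K.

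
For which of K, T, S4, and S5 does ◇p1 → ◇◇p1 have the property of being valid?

T, S4, S5

T-tableau for the negation ¬(◇p1 → ◇◇p1):
1. ¬(◇p1 → ◇◇p1), 0
2. ◇p1, 0
3. ¬◇◇p1, 0
4. ¬◇p1, 0
5. ¬p1, 0
6. p1, 1
7. ¬◇p1, 1
8. ¬p1, 1
Accessibility: 0R0, 0R1, 1R1
Branch closes: p1 and ¬p1 both at 1.
Every branch closes (one shown): valid in T, hence also in S4, S5 (every theorem of T is a theorem of S4 and S5).
K-tableau for the negation ¬(◇p1 → ◇◇p1):
1. ¬(◇p1 → ◇◇p1), 0
2. ◇p1, 0
3. ¬◇◇p1, 0
4. p1, 1
5. ¬◇p1, 1
Accessibility: 0R1
Complete open branch: countermodel on a K-frame, so not valid in K.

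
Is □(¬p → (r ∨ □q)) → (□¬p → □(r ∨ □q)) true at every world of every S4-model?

Tableau for the negation ¬(□(¬p → (r ∨ □q)) → (□¬p → □(r ∨ □q))):
1. ¬(□(¬p → (r ∨ □q)) → (□¬p → □(r ∨ □q))), u
2. □(¬p → (r ∨ □q)), u
3. ¬(□¬p → □(r ∨ □q)), u
4. □¬p, u
5. ¬□(r ∨ □q), u
6. ¬p → (r ∨ □q), u
7. ¬p, u
8. r ∨ □q, u
9. □q, u
10. q, u
11. ¬(r ∨ □q), v
12. ¬r, v
13. ¬□q, v
14. ¬p → (r ∨ □q), v
15. ¬p, v
16. q, v
17. r ∨ □q, v
18. □q, v
19. ¬q, w
20. ¬p → (r ∨ □q), w
21. ¬p, w
22. q, w
Accessibility: uRu, uRv, uRw, vRv, vRw, wRw
Branch closes: q and ¬q both at w.
All branches of the negation close; one closing branch shown above.

Yes, valid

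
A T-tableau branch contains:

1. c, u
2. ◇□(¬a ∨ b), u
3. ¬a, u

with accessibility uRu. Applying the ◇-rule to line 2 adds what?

a fresh world v with uRv, and □(¬a ∨ b) at v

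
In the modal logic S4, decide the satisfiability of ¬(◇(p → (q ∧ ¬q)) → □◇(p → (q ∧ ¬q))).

1. ¬(◇(p → (q ∧ ¬q)) → □◇(p → (q ∧ ¬q))), 0
2. ◇(p → (q ∧ ¬q)), 0
3. ¬□◇(p → (q ∧ ¬q)), 0
4. p → (q ∧ ¬q), 1
5. ¬p, 1
6. ¬◇(p → (q ∧ ¬q)), 2
7. ¬(p → (q ∧ ¬q)), 2
8. p, 2
9. ¬(q ∧ ¬q), 2
10. q, 2
Accessibility: 0R0, 0R1, 0R2, 1R1, 2R2

Yes, satisfiable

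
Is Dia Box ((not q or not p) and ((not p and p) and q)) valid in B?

Tableau for the negation not Dia Box ((not q or not p) and ((not p and p) and q)):
1. not Dia Box ((not q or not p) and ((not p and p) and q)), u
2. not Box ((not q or not p) and ((not p and p) and q)), u
3. not ((not q or not p) and ((not p and p) and q)), v
4. not Box ((not q or not p) and ((not p and p) and q)), v
5. not ((not p and p) and q), v
6. not q, v
7. not ((not q or not p) and ((not p and p) and q)), w
8. not ((not p and p) and q), w
9. not q, w
Accessibility: uRu, uRv, vRu, vRv, vRw, wRv, wRw
The negation has an open branch (countermodel exists).

Invalid (countermodel exists)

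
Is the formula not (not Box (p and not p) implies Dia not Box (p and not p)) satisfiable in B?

1. not (not Box (p and not p) implies Dia not Box (p and not p)), u
2. not Box (p and not p), u
3. not Dia not Box (p and not p), u
4. Box (p and not p), u
5. p and not p, u
6. p, u
7. not p, u
Accessibility: uRu
Branch closes: p and not p both at u.
(One branch shown.) All branches close.

Unsatisfiable (every branch closes)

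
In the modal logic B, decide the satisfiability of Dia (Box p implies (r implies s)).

Satisfiable (open branch found)

1. Dia (Box p implies (r implies s)), w0
2. Box p implies (r implies s), w1   [Dia-rule on 1: fresh world w1, w0Rw1]
3. r implies s, w1   [implies-rule on 2 (branches; this branch)]
4. s, w1   [implies-rule on 3 (branches; this branch)]
Accessibility: w0Rw0, w0Rw1, w1Rw0, w1Rw1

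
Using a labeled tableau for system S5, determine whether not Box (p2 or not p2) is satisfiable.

1. not Box (p2 or not p2), u
2. not (p2 or not p2), v
3. not p2, v
4. p2, v
Accessibility: uRu, uRv, vRu, vRv
Branch closes: p2 and not p2 both at v.
(One branch shown.) All branches close.

Unsatisfiable (every branch closes)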